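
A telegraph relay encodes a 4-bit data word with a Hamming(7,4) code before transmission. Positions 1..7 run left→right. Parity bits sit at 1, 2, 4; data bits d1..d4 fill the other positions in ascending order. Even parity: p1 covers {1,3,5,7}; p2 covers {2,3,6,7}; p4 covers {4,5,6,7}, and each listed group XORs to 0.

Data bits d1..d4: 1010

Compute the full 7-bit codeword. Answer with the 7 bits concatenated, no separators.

Place data at non-parity positions: p1 p2 1 p4 0 1 0
p1 (pos 1,3,5,7): XOR of data positions = 1⊕0⊕0 = 1
p2 (pos 2,3,6,7): XOR of data positions = 1⊕1⊕0 = 0
p4 (pos 4,5,6,7): XOR of data positions = 0⊕1⊕0 = 1
Codeword: 1011010

1011010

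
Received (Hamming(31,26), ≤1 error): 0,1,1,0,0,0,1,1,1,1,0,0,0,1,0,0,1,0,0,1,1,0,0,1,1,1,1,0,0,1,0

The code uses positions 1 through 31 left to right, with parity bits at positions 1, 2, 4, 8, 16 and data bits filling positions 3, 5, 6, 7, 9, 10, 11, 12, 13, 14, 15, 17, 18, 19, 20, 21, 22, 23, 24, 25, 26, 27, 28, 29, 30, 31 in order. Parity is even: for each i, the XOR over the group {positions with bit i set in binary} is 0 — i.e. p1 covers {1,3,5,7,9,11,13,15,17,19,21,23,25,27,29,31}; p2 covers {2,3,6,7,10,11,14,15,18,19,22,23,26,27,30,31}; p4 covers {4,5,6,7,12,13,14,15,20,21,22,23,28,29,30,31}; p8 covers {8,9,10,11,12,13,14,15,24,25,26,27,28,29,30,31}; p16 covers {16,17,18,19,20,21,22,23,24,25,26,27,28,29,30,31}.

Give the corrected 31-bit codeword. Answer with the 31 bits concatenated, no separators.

0110001111001100100110011110010

s1 (pos 1,3,5,7,9,11,13,15,17,19,21,23,25,27,29,31): 0⊕1⊕0⊕1⊕1⊕0⊕0⊕0⊕1⊕0⊕1⊕0⊕1⊕1⊕0⊕0 = 1
s2 (pos 2,3,6,7,10,11,14,15,18,19,22,23,26,27,30,31): 1⊕1⊕0⊕1⊕1⊕0⊕1⊕0⊕0⊕0⊕0⊕0⊕1⊕1⊕1⊕0 = 0
s4 (pos 4,5,6,7,12,13,14,15,20,21,22,23,28,29,30,31): 0⊕0⊕0⊕1⊕0⊕0⊕1⊕0⊕1⊕1⊕0⊕0⊕0⊕0⊕1⊕0 = 1
s8 (pos 8,9,10,11,12,13,14,15,24,25,26,27,28,29,30,31): 1⊕1⊕1⊕0⊕0⊕0⊕1⊕0⊕1⊕1⊕1⊕1⊕0⊕0⊕1⊕0 = 1
s16 (pos 16,17,18,19,20,21,22,23,24,25,26,27,28,29,30,31): 0⊕1⊕0⊕0⊕1⊕1⊕0⊕0⊕1⊕1⊕1⊕1⊕0⊕0⊕1⊕0 = 0
Syndrome s16…s1 = 01101 → error at position 13.
Flip position 13: 0110001111000100100110011110010 → 0110001111001100100110011110010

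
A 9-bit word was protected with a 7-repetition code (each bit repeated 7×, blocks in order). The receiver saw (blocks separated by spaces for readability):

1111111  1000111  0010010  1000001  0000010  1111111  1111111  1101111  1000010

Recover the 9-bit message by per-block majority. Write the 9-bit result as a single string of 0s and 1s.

110001110

Block 1 (1111111): 7 ones → 1
Block 2 (1000111): 4 ones → 1
Block 3 (0010010): 2 ones → 0
Block 4 (1000001): 2 ones → 0
Block 5 (0000010): 1 one → 0
Block 6 (1111111): 7 ones → 1
Block 7 (1111111): 7 ones → 1
Block 8 (1101111): 6 ones → 1
Block 9 (1000010): 2 ones → 0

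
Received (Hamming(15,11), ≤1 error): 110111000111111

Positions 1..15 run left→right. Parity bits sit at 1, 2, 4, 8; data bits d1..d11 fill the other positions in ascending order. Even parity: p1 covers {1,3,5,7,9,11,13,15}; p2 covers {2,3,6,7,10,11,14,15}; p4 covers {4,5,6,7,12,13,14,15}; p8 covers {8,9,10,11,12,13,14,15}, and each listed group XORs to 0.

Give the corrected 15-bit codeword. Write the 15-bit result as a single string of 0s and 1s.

110101000111111

s1 (pos 1,3,5,7,9,11,13,15): 1⊕0⊕1⊕0⊕0⊕1⊕1⊕1 = 1
s2 (pos 2,3,6,7,10,11,14,15): 1⊕0⊕1⊕0⊕1⊕1⊕1⊕1 = 0
s4 (pos 4,5,6,7,12,13,14,15): 1⊕1⊕1⊕0⊕1⊕1⊕1⊕1 = 1
s8 (pos 8,9,10,11,12,13,14,15): 0⊕0⊕1⊕1⊕1⊕1⊕1⊕1 = 0
Syndrome s8…s1 = 0101 → error at position 5.
Flip position 5: 110111000111111 → 110101000111111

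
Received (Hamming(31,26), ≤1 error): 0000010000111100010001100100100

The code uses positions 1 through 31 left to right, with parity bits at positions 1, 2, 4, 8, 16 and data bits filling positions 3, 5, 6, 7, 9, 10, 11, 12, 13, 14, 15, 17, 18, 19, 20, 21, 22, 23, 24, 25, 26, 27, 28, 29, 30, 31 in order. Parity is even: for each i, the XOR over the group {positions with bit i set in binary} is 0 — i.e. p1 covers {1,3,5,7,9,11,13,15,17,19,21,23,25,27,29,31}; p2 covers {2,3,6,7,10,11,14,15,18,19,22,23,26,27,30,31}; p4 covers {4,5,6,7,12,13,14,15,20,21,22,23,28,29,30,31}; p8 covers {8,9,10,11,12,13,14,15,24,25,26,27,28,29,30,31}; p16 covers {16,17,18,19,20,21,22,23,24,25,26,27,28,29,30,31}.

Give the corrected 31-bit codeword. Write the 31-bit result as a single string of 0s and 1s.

s1 (pos 1,3,5,7,9,11,13,15,17,19,21,23,25,27,29,31): 0⊕0⊕0⊕0⊕0⊕1⊕1⊕0⊕0⊕0⊕0⊕1⊕0⊕0⊕1⊕0 = 0
s2 (pos 2,3,6,7,10,11,14,15,18,19,22,23,26,27,30,31): 0⊕0⊕1⊕0⊕0⊕1⊕1⊕0⊕1⊕0⊕1⊕1⊕1⊕0⊕0⊕0 = 1
s4 (pos 4,5,6,7,12,13,14,15,20,21,22,23,28,29,30,31): 0⊕0⊕1⊕0⊕1⊕1⊕1⊕0⊕0⊕0⊕1⊕1⊕0⊕1⊕0⊕0 = 1
s8 (pos 8,9,10,11,12,13,14,15,24,25,26,27,28,29,30,31): 0⊕0⊕0⊕1⊕1⊕1⊕1⊕0⊕0⊕0⊕1⊕0⊕0⊕1⊕0⊕0 = 0
s16 (pos 16,17,18,19,20,21,22,23,24,25,26,27,28,29,30,31): 0⊕0⊕1⊕0⊕0⊕0⊕1⊕1⊕0⊕0⊕1⊕0⊕0⊕1⊕0⊕0 = 1
Syndrome s16…s1 = 10110 → error at position 22.
Flip position 22: 0000010000111100010001100100100 → 0000010000111100010000100100100

0000010000111100010000100100100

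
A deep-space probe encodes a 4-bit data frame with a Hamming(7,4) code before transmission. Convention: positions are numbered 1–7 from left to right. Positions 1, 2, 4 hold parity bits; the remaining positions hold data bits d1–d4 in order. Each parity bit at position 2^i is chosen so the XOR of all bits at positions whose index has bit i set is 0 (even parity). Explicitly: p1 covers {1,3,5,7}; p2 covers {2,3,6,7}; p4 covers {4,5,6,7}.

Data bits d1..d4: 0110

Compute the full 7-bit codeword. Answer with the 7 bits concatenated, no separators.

Place data at non-parity positions: p1 p2 0 p4 1 1 0
p1 (pos 1,3,5,7): XOR of data positions = 0⊕1⊕0 = 1
p2 (pos 2,3,6,7): XOR of data positions = 0⊕1⊕0 = 1
p4 (pos 4,5,6,7): XOR of data positions = 1⊕1⊕0 = 0
Codeword: 1100110

1100110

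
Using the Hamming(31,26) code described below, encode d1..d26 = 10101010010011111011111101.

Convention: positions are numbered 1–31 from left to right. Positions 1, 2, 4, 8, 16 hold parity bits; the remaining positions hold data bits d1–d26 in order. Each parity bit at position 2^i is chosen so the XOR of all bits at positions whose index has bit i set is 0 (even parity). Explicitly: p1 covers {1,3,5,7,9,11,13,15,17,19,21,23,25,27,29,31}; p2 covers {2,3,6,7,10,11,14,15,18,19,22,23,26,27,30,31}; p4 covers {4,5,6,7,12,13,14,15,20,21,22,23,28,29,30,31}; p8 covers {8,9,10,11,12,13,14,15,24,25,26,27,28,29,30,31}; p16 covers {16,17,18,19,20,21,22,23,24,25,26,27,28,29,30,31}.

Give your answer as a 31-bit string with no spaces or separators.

Place data at non-parity positions: p1 p2 1 p4 0 1 0 p8 1 0 1 0 0 1 0 p16 0 1 1 1 1 1 0 1 1 1 1 1 1 0 1
p1 (pos 1,3,5,7,9,11,13,15,17,19,21,23,25,27,29,31): XOR of data positions = 1⊕0⊕0⊕1⊕1⊕0⊕0⊕0⊕1⊕1⊕0⊕1⊕1⊕1⊕1 = 1
p2 (pos 2,3,6,7,10,11,14,15,18,19,22,23,26,27,30,31): XOR of data positions = 1⊕1⊕0⊕0⊕1⊕1⊕0⊕1⊕1⊕1⊕0⊕1⊕1⊕0⊕1 = 0
p4 (pos 4,5,6,7,12,13,14,15,20,21,22,23,28,29,30,31): XOR of data positions = 0⊕1⊕0⊕0⊕0⊕1⊕0⊕1⊕1⊕1⊕0⊕1⊕1⊕0⊕1 = 0
p8 (pos 8,9,10,11,12,13,14,15,24,25,26,27,28,29,30,31): XOR of data positions = 1⊕0⊕1⊕0⊕0⊕1⊕0⊕1⊕1⊕1⊕1⊕1⊕1⊕0⊕1 = 0
p16 (pos 16,17,18,19,20,21,22,23,24,25,26,27,28,29,30,31): XOR of data positions = 0⊕1⊕1⊕1⊕1⊕1⊕0⊕1⊕1⊕1⊕1⊕1⊕1⊕0⊕1 = 0
Codeword: 1010010010100100011111011111101

1010010010100100011111011111101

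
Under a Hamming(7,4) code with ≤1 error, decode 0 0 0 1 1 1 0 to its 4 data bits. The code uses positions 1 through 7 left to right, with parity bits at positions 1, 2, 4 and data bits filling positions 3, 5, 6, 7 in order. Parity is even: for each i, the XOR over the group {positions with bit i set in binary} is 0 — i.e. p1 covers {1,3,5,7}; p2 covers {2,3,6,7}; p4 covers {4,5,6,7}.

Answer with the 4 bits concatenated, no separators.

0111

s1 (pos 1,3,5,7): 0⊕0⊕1⊕0 = 1
s2 (pos 2,3,6,7): 0⊕0⊕1⊕0 = 1
s4 (pos 4,5,6,7): 1⊕1⊕1⊕0 = 1
Syndrome s4…s1 = 111 → error at position 7.
Flip position 7: 0001110 → 0001111
Read data bits from positions 3,5,6,7: 0111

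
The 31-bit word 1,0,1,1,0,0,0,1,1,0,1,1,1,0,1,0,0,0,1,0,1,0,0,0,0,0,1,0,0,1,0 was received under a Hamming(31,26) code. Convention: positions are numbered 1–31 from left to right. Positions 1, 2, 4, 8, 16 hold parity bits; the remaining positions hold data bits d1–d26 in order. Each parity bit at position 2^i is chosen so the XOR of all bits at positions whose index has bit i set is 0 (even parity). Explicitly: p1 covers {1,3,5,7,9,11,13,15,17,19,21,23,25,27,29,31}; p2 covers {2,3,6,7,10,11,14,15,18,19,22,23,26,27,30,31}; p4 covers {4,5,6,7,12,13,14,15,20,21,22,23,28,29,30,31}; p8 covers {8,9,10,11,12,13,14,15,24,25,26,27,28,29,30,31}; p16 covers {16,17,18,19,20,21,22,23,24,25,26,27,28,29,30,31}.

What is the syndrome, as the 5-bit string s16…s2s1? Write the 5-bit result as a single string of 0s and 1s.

00001

s1 (pos 1,3,5,7,9,11,13,15,17,19,21,23,25,27,29,31): 1⊕1⊕0⊕0⊕1⊕1⊕1⊕1⊕0⊕1⊕1⊕0⊕0⊕1⊕0⊕0 = 1
s2 (pos 2,3,6,7,10,11,14,15,18,19,22,23,26,27,30,31): 0⊕1⊕0⊕0⊕0⊕1⊕0⊕1⊕0⊕1⊕0⊕0⊕0⊕1⊕1⊕0 = 0
s4 (pos 4,5,6,7,12,13,14,15,20,21,22,23,28,29,30,31): 1⊕0⊕0⊕0⊕1⊕1⊕0⊕1⊕0⊕1⊕0⊕0⊕0⊕0⊕1⊕0 = 0
s8 (pos 8,9,10,11,12,13,14,15,24,25,26,27,28,29,30,31): 1⊕1⊕0⊕1⊕1⊕1⊕0⊕1⊕0⊕0⊕0⊕1⊕0⊕0⊕1⊕0 = 0
s16 (pos 16,17,18,19,20,21,22,23,24,25,26,27,28,29,30,31): 0⊕0⊕0⊕1⊕0⊕1⊕0⊕0⊕0⊕0⊕0⊕1⊕0⊕0⊕1⊕0 = 0
Syndrome s16…s1 = 00001 → error at position 1.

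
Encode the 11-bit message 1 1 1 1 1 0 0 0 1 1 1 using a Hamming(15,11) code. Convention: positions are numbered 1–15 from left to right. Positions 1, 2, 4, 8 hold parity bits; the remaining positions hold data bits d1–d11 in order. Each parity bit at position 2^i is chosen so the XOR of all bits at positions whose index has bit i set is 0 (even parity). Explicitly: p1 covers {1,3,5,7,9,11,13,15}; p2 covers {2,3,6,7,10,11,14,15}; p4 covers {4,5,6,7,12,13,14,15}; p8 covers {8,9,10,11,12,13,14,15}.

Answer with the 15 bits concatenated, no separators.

Place data at non-parity positions: p1 p2 1 p4 1 1 1 p8 1 0 0 0 1 1 1
p1 (pos 1,3,5,7,9,11,13,15): XOR of data positions = 1⊕1⊕1⊕1⊕0⊕1⊕1 = 0
p2 (pos 2,3,6,7,10,11,14,15): XOR of data positions = 1⊕1⊕1⊕0⊕0⊕1⊕1 = 1
p4 (pos 4,5,6,7,12,13,14,15): XOR of data positions = 1⊕1⊕1⊕0⊕1⊕1⊕1 = 0
p8 (pos 8,9,10,11,12,13,14,15): XOR of data positions = 1⊕0⊕0⊕0⊕1⊕1⊕1 = 0
Codeword: 011011101000111

011011101000111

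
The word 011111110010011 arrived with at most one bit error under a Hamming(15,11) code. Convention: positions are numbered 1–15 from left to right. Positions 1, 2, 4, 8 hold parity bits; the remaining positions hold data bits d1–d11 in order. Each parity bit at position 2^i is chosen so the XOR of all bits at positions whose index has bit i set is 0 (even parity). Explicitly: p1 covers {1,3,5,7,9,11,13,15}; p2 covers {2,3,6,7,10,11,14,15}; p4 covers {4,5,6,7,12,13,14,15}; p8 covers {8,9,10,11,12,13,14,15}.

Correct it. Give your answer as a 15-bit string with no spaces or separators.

s1 (pos 1,3,5,7,9,11,13,15): 0⊕1⊕1⊕1⊕0⊕1⊕0⊕1 = 1
s2 (pos 2,3,6,7,10,11,14,15): 1⊕1⊕1⊕1⊕0⊕1⊕1⊕1 = 1
s4 (pos 4,5,6,7,12,13,14,15): 1⊕1⊕1⊕1⊕0⊕0⊕1⊕1 = 0
s8 (pos 8,9,10,11,12,13,14,15): 1⊕0⊕0⊕1⊕0⊕0⊕1⊕1 = 0
Syndrome s8…s1 = 0011 → error at position 3.
Flip position 3: 011111110010011 → 010111110010011

010111110010011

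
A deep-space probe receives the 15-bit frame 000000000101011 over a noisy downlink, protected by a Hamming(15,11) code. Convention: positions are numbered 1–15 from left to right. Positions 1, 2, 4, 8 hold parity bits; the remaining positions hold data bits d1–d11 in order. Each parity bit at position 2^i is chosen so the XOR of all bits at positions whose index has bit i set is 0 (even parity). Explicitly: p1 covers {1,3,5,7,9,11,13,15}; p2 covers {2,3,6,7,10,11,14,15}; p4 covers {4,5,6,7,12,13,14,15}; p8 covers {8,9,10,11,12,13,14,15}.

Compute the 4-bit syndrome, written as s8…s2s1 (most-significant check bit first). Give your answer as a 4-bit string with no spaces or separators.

0111

s1 (pos 1,3,5,7,9,11,13,15): 0⊕0⊕0⊕0⊕0⊕0⊕0⊕1 = 1
s2 (pos 2,3,6,7,10,11,14,15): 0⊕0⊕0⊕0⊕1⊕0⊕1⊕1 = 1
s4 (pos 4,5,6,7,12,13,14,15): 0⊕0⊕0⊕0⊕1⊕0⊕1⊕1 = 1
s8 (pos 8,9,10,11,12,13,14,15): 0⊕0⊕1⊕0⊕1⊕0⊕1⊕1 = 0
Syndrome s8…s1 = 0111 → error at position 7.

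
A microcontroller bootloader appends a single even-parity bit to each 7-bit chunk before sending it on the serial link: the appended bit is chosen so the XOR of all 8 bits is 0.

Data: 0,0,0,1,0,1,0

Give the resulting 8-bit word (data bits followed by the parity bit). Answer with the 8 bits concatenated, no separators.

XOR of the 7 data bits: 0⊕0⊕0⊕1⊕0⊕1⊕0 = 0
Parity bit = 0 (so all 8 bits XOR to 0).

00010100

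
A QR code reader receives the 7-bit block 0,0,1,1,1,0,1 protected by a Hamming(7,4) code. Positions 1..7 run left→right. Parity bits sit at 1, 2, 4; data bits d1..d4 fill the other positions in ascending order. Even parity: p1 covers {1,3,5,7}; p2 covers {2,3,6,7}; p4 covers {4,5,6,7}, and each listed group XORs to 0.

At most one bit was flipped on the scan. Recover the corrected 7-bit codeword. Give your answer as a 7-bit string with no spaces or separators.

0011001

s1 (pos 1,3,5,7): 0⊕1⊕1⊕1 = 1
s2 (pos 2,3,6,7): 0⊕1⊕0⊕1 = 0
s4 (pos 4,5,6,7): 1⊕1⊕0⊕1 = 1
Syndrome s4…s1 = 101 → error at position 5.
Flip position 5: 0011101 → 0011001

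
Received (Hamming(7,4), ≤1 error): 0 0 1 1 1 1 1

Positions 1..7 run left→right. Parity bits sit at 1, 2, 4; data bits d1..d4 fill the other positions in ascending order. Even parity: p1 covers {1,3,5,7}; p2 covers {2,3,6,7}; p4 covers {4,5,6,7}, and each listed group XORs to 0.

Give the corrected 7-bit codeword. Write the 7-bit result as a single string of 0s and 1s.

0001111

s1 (pos 1,3,5,7): 0⊕1⊕1⊕1 = 1
s2 (pos 2,3,6,7): 0⊕1⊕1⊕1 = 1
s4 (pos 4,5,6,7): 1⊕1⊕1⊕1 = 0
Syndrome s4…s1 = 011 → error at position 3.
Flip position 3: 0011111 → 0001111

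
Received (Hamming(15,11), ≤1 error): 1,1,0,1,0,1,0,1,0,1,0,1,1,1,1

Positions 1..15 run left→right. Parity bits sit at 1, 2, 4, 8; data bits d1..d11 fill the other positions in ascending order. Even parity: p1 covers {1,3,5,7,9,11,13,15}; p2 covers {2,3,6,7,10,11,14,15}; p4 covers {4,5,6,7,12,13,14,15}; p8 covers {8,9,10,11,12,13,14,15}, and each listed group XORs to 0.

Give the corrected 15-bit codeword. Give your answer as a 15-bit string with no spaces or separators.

s1 (pos 1,3,5,7,9,11,13,15): 1⊕0⊕0⊕0⊕0⊕0⊕1⊕1 = 1
s2 (pos 2,3,6,7,10,11,14,15): 1⊕0⊕1⊕0⊕1⊕0⊕1⊕1 = 1
s4 (pos 4,5,6,7,12,13,14,15): 1⊕0⊕1⊕0⊕1⊕1⊕1⊕1 = 0
s8 (pos 8,9,10,11,12,13,14,15): 1⊕0⊕1⊕0⊕1⊕1⊕1⊕1 = 0
Syndrome s8…s1 = 0011 → error at position 3.
Flip position 3: 110101010101111 → 111101010101111

111101010101111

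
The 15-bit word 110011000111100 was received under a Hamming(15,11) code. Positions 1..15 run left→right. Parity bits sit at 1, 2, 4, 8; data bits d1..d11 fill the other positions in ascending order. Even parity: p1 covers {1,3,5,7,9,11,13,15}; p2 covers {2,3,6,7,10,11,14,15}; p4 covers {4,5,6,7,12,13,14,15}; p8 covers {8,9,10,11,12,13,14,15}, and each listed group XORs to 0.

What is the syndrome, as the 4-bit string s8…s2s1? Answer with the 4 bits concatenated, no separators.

s1 (pos 1,3,5,7,9,11,13,15): 1⊕0⊕1⊕0⊕0⊕1⊕1⊕0 = 0
s2 (pos 2,3,6,7,10,11,14,15): 1⊕0⊕1⊕0⊕1⊕1⊕0⊕0 = 0
s4 (pos 4,5,6,7,12,13,14,15): 0⊕1⊕1⊕0⊕1⊕1⊕0⊕0 = 0
s8 (pos 8,9,10,11,12,13,14,15): 0⊕0⊕1⊕1⊕1⊕1⊕0⊕0 = 0
Syndrome s8…s1 = 0000 → no error.

0000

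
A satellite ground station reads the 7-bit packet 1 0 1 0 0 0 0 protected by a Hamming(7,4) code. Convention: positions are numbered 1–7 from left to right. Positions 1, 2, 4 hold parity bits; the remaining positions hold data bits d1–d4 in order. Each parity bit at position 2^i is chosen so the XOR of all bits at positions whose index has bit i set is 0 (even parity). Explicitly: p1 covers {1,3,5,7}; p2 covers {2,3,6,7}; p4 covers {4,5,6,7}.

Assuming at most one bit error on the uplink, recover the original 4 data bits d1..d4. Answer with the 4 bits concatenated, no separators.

s1 (pos 1,3,5,7): 1⊕1⊕0⊕0 = 0
s2 (pos 2,3,6,7): 0⊕1⊕0⊕0 = 1
s4 (pos 4,5,6,7): 0⊕0⊕0⊕0 = 0
Syndrome s4…s1 = 010 → error at position 2.
Flip position 2: 1010000 → 1110000
Read data bits from positions 3,5,6,7: 1000

1000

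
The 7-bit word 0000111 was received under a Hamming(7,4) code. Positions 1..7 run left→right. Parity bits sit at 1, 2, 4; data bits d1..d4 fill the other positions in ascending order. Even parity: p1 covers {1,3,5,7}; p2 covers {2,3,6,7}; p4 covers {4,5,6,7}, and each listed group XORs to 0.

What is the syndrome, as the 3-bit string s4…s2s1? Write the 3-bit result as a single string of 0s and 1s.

s1 (pos 1,3,5,7): 0⊕0⊕1⊕1 = 0
s2 (pos 2,3,6,7): 0⊕0⊕1⊕1 = 0
s4 (pos 4,5,6,7): 0⊕1⊕1⊕1 = 1
Syndrome s4…s1 = 100 → error at position 4.

100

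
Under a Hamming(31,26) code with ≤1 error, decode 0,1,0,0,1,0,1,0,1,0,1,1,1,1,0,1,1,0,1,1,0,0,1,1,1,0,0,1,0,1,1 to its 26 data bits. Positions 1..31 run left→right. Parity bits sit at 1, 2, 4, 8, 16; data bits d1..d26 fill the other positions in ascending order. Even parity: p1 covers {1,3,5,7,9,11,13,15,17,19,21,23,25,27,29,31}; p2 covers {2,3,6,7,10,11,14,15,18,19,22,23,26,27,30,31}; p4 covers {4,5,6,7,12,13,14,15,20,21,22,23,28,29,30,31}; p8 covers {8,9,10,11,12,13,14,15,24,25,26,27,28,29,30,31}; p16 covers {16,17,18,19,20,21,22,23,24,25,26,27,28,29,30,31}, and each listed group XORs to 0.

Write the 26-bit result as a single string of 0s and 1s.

s1 (pos 1,3,5,7,9,11,13,15,17,19,21,23,25,27,29,31): 0⊕0⊕1⊕1⊕1⊕1⊕1⊕0⊕1⊕1⊕0⊕1⊕1⊕0⊕0⊕1 = 0
s2 (pos 2,3,6,7,10,11,14,15,18,19,22,23,26,27,30,31): 1⊕0⊕0⊕1⊕0⊕1⊕1⊕0⊕0⊕1⊕0⊕1⊕0⊕0⊕1⊕1 = 0
s4 (pos 4,5,6,7,12,13,14,15,20,21,22,23,28,29,30,31): 0⊕1⊕0⊕1⊕1⊕1⊕1⊕0⊕1⊕0⊕0⊕1⊕1⊕0⊕1⊕1 = 0
s8 (pos 8,9,10,11,12,13,14,15,24,25,26,27,28,29,30,31): 0⊕1⊕0⊕1⊕1⊕1⊕1⊕0⊕1⊕1⊕0⊕0⊕1⊕0⊕1⊕1 = 0
s16 (pos 16,17,18,19,20,21,22,23,24,25,26,27,28,29,30,31): 1⊕1⊕0⊕1⊕1⊕0⊕0⊕1⊕1⊕1⊕0⊕0⊕1⊕0⊕1⊕1 = 0
Syndrome s16…s1 = 00000 → no error.
Read data bits from positions 3,5,6,7,9,10,11,12,13,14,15,17,18,19,20,21,22,23,24,25,26,27,28,29,30,31: 01011011110101100111001011

01011011110101100111001011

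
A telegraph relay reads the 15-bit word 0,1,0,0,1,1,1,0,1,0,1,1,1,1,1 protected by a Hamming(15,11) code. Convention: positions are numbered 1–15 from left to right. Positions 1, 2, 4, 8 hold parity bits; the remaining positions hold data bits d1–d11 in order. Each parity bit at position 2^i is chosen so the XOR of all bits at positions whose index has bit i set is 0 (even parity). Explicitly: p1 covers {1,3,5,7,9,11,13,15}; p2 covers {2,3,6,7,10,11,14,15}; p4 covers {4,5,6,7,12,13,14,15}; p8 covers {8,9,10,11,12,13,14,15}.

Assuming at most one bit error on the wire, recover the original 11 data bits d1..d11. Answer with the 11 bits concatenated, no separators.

s1 (pos 1,3,5,7,9,11,13,15): 0⊕0⊕1⊕1⊕1⊕1⊕1⊕1 = 0
s2 (pos 2,3,6,7,10,11,14,15): 1⊕0⊕1⊕1⊕0⊕1⊕1⊕1 = 0
s4 (pos 4,5,6,7,12,13,14,15): 0⊕1⊕1⊕1⊕1⊕1⊕1⊕1 = 1
s8 (pos 8,9,10,11,12,13,14,15): 0⊕1⊕0⊕1⊕1⊕1⊕1⊕1 = 0
Syndrome s8…s1 = 0100 → error at position 4.
Flip position 4: 010011101011111 → 010111101011111
Read data bits from positions 3,5,6,7,9,10,11,12,13,14,15: 01111011111

01111011111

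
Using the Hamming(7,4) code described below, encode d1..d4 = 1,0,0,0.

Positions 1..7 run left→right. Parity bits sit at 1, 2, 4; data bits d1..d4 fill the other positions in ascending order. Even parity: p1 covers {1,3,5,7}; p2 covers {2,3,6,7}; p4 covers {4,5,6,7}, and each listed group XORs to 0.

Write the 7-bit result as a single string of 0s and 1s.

Place data at non-parity positions: p1 p2 1 p4 0 0 0
p1 (pos 1,3,5,7): XOR of data positions = 1⊕0⊕0 = 1
p2 (pos 2,3,6,7): XOR of data positions = 1⊕0⊕0 = 1
p4 (pos 4,5,6,7): XOR of data positions = 0⊕0⊕0 = 0
Codeword: 1110000

1110000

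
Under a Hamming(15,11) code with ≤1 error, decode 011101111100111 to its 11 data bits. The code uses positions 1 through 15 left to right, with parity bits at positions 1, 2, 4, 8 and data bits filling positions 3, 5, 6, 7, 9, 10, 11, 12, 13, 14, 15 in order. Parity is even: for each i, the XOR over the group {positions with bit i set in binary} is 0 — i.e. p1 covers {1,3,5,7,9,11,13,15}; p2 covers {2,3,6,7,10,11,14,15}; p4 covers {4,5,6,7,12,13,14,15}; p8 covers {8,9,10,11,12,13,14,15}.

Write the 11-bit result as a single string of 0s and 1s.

s1 (pos 1,3,5,7,9,11,13,15): 0⊕1⊕0⊕1⊕1⊕0⊕1⊕1 = 1
s2 (pos 2,3,6,7,10,11,14,15): 1⊕1⊕1⊕1⊕1⊕0⊕1⊕1 = 1
s4 (pos 4,5,6,7,12,13,14,15): 1⊕0⊕1⊕1⊕0⊕1⊕1⊕1 = 0
s8 (pos 8,9,10,11,12,13,14,15): 1⊕1⊕1⊕0⊕0⊕1⊕1⊕1 = 0
Syndrome s8…s1 = 0011 → error at position 3.
Flip position 3: 011101111100111 → 010101111100111
Read data bits from positions 3,5,6,7,9,10,11,12,13,14,15: 00111100111

00111100111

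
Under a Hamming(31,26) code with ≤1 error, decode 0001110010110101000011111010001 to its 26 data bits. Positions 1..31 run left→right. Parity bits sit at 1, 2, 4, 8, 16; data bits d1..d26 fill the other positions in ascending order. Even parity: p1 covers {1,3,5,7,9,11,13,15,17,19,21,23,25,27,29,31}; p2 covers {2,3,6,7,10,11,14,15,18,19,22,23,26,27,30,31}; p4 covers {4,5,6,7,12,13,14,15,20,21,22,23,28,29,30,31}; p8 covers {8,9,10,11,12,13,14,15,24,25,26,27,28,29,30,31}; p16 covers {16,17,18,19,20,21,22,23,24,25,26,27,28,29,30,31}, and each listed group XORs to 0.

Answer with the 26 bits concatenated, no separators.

01001011010000011111010001

s1 (pos 1,3,5,7,9,11,13,15,17,19,21,23,25,27,29,31): 0⊕0⊕1⊕0⊕1⊕1⊕0⊕0⊕0⊕0⊕1⊕1⊕1⊕1⊕0⊕1 = 0
s2 (pos 2,3,6,7,10,11,14,15,18,19,22,23,26,27,30,31): 0⊕0⊕1⊕0⊕0⊕1⊕1⊕0⊕0⊕0⊕1⊕1⊕0⊕1⊕0⊕1 = 1
s4 (pos 4,5,6,7,12,13,14,15,20,21,22,23,28,29,30,31): 1⊕1⊕1⊕0⊕1⊕0⊕1⊕0⊕0⊕1⊕1⊕1⊕0⊕0⊕0⊕1 = 1
s8 (pos 8,9,10,11,12,13,14,15,24,25,26,27,28,29,30,31): 0⊕1⊕0⊕1⊕1⊕0⊕1⊕0⊕1⊕1⊕0⊕1⊕0⊕0⊕0⊕1 = 0
s16 (pos 16,17,18,19,20,21,22,23,24,25,26,27,28,29,30,31): 1⊕0⊕0⊕0⊕0⊕1⊕1⊕1⊕1⊕1⊕0⊕1⊕0⊕0⊕0⊕1 = 0
Syndrome s16…s1 = 00110 → error at position 6.
Flip position 6: 0001110010110101000011111010001 → 0001100010110101000011111010001
Read data bits from positions 3,5,6,7,9,10,11,12,13,14,15,17,18,19,20,21,22,23,24,25,26,27,28,29,30,31: 01001011010000011111010001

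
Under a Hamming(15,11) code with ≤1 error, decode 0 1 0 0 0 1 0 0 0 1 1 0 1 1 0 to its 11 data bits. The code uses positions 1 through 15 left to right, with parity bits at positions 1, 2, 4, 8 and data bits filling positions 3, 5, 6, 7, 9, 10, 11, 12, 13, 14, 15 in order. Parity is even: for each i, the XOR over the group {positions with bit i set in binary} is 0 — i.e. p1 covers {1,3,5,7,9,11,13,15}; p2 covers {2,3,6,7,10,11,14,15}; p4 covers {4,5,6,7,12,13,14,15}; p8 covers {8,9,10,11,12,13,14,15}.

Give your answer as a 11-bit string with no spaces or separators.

s1 (pos 1,3,5,7,9,11,13,15): 0⊕0⊕0⊕0⊕0⊕1⊕1⊕0 = 0
s2 (pos 2,3,6,7,10,11,14,15): 1⊕0⊕1⊕0⊕1⊕1⊕1⊕0 = 1
s4 (pos 4,5,6,7,12,13,14,15): 0⊕0⊕1⊕0⊕0⊕1⊕1⊕0 = 1
s8 (pos 8,9,10,11,12,13,14,15): 0⊕0⊕1⊕1⊕0⊕1⊕1⊕0 = 0
Syndrome s8…s1 = 0110 → error at position 6.
Flip position 6: 010001000110110 → 010000000110110
Read data bits from positions 3,5,6,7,9,10,11,12,13,14,15: 00000110110

00000110110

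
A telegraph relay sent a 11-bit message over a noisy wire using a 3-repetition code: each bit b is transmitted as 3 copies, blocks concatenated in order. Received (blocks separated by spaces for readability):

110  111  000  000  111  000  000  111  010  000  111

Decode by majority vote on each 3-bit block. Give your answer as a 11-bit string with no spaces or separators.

11001001001

Block 1 (110): 2 ones → 1
Block 2 (111): 3 ones → 1
Block 3 (000): 0 ones → 0
Block 4 (000): 0 ones → 0
Block 5 (111): 3 ones → 1
Block 6 (000): 0 ones → 0
Block 7 (000): 0 ones → 0
Block 8 (111): 3 ones → 1
Block 9 (010): 1 one → 0
Block 10 (000): 0 ones → 0
Block 11 (111): 3 ones → 1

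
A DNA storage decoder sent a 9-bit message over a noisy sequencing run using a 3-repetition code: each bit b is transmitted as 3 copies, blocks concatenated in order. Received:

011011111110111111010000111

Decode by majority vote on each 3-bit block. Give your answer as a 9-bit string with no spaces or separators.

Block 1 (011): 2 ones → 1
Block 2 (011): 2 ones → 1
Block 3 (111): 3 ones → 1
Block 4 (110): 2 ones → 1
Block 5 (111): 3 ones → 1
Block 6 (111): 3 ones → 1
Block 7 (010): 1 one → 0
Block 8 (000): 0 ones → 0
Block 9 (111): 3 ones → 1

111111001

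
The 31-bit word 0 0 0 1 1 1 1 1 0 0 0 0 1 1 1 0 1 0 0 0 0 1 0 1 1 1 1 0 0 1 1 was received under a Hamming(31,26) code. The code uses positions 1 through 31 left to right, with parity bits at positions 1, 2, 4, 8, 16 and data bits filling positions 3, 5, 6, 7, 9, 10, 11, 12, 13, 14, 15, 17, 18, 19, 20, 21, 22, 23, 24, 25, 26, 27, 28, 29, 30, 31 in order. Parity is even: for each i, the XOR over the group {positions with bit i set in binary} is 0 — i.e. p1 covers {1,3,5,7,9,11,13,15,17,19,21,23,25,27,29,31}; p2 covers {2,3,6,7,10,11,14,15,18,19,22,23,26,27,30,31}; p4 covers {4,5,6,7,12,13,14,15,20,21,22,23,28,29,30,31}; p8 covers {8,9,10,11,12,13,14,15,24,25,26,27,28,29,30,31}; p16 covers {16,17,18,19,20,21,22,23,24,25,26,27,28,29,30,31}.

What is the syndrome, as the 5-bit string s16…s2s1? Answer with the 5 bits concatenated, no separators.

s1 (pos 1,3,5,7,9,11,13,15,17,19,21,23,25,27,29,31): 0⊕0⊕1⊕1⊕0⊕0⊕1⊕1⊕1⊕0⊕0⊕0⊕1⊕1⊕0⊕1 = 0
s2 (pos 2,3,6,7,10,11,14,15,18,19,22,23,26,27,30,31): 0⊕0⊕1⊕1⊕0⊕0⊕1⊕1⊕0⊕0⊕1⊕0⊕1⊕1⊕1⊕1 = 1
s4 (pos 4,5,6,7,12,13,14,15,20,21,22,23,28,29,30,31): 1⊕1⊕1⊕1⊕0⊕1⊕1⊕1⊕0⊕0⊕1⊕0⊕0⊕0⊕1⊕1 = 0
s8 (pos 8,9,10,11,12,13,14,15,24,25,26,27,28,29,30,31): 1⊕0⊕0⊕0⊕0⊕1⊕1⊕1⊕1⊕1⊕1⊕1⊕0⊕0⊕1⊕1 = 0
s16 (pos 16,17,18,19,20,21,22,23,24,25,26,27,28,29,30,31): 0⊕1⊕0⊕0⊕0⊕0⊕1⊕0⊕1⊕1⊕1⊕1⊕0⊕0⊕1⊕1 = 0
Syndrome s16…s1 = 00010 → error at position 2.

00010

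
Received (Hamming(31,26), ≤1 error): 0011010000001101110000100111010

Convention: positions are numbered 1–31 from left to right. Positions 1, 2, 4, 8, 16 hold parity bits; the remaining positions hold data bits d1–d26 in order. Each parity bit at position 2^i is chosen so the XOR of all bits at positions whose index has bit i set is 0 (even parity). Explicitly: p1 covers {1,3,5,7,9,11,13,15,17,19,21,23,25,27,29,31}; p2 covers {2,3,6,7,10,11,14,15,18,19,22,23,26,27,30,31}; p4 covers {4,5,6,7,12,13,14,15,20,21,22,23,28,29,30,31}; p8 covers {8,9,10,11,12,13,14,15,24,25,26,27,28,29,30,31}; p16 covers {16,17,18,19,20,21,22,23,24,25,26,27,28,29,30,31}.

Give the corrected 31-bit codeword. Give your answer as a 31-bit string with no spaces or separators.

s1 (pos 1,3,5,7,9,11,13,15,17,19,21,23,25,27,29,31): 0⊕1⊕0⊕0⊕0⊕0⊕1⊕0⊕1⊕0⊕0⊕1⊕0⊕1⊕0⊕0 = 1
s2 (pos 2,3,6,7,10,11,14,15,18,19,22,23,26,27,30,31): 0⊕1⊕1⊕0⊕0⊕0⊕1⊕0⊕1⊕0⊕0⊕1⊕1⊕1⊕1⊕0 = 0
s4 (pos 4,5,6,7,12,13,14,15,20,21,22,23,28,29,30,31): 1⊕0⊕1⊕0⊕0⊕1⊕1⊕0⊕0⊕0⊕0⊕1⊕1⊕0⊕1⊕0 = 1
s8 (pos 8,9,10,11,12,13,14,15,24,25,26,27,28,29,30,31): 0⊕0⊕0⊕0⊕0⊕1⊕1⊕0⊕0⊕0⊕1⊕1⊕1⊕0⊕1⊕0 = 0
s16 (pos 16,17,18,19,20,21,22,23,24,25,26,27,28,29,30,31): 1⊕1⊕1⊕0⊕0⊕0⊕0⊕1⊕0⊕0⊕1⊕1⊕1⊕0⊕1⊕0 = 0
Syndrome s16…s1 = 00101 → error at position 5.
Flip position 5: 0011010000001101110000100111010 → 0011110000001101110000100111010

0011110000001101110000100111010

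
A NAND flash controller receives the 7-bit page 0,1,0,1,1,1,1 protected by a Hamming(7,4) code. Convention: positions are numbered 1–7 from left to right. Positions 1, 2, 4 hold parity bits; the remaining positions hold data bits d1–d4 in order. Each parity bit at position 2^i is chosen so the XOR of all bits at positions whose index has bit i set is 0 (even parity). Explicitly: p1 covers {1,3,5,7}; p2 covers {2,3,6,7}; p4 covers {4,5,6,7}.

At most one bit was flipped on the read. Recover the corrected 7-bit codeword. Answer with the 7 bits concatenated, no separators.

0001111

s1 (pos 1,3,5,7): 0⊕0⊕1⊕1 = 0
s2 (pos 2,3,6,7): 1⊕0⊕1⊕1 = 1
s4 (pos 4,5,6,7): 1⊕1⊕1⊕1 = 0
Syndrome s4…s1 = 010 → error at position 2.
Flip position 2: 0101111 → 0001111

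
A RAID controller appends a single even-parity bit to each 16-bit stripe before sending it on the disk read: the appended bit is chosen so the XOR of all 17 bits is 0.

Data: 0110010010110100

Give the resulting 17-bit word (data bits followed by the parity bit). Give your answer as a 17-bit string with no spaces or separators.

XOR of the 16 data bits: 0⊕1⊕1⊕0⊕0⊕1⊕0⊕0⊕1⊕0⊕1⊕1⊕0⊕1⊕0⊕0 = 1
Parity bit = 1 (so all 17 bits XOR to 0).

01100100101101001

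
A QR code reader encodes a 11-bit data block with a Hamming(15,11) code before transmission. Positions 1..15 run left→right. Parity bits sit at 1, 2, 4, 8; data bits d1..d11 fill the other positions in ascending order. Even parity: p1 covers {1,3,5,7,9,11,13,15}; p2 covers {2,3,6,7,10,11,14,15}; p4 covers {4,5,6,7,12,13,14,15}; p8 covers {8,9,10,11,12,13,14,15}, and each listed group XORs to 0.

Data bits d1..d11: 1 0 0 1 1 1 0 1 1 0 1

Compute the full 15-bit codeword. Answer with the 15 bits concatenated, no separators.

101000111101101

Place data at non-parity positions: p1 p2 1 p4 0 0 1 p8 1 1 0 1 1 0 1
p1 (pos 1,3,5,7,9,11,13,15): XOR of data positions = 1⊕0⊕1⊕1⊕0⊕1⊕1 = 1
p2 (pos 2,3,6,7,10,11,14,15): XOR of data positions = 1⊕0⊕1⊕1⊕0⊕0⊕1 = 0
p4 (pos 4,5,6,7,12,13,14,15): XOR of data positions = 0⊕0⊕1⊕1⊕1⊕0⊕1 = 0
p8 (pos 8,9,10,11,12,13,14,15): XOR of data positions = 1⊕1⊕0⊕1⊕1⊕0⊕1 = 1
Codeword: 101000111101101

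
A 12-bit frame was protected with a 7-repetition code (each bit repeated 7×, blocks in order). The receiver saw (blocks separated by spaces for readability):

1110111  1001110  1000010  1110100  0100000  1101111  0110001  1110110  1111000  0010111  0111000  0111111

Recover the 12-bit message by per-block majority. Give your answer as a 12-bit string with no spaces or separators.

110101011101

Block 1 (1110111): 6 ones → 1
Block 2 (1001110): 4 ones → 1
Block 3 (1000010): 2 ones → 0
Block 4 (1110100): 4 ones → 1
Block 5 (0100000): 1 one → 0
Block 6 (1101111): 6 ones → 1
Block 7 (0110001): 3 ones → 0
Block 8 (1110110): 5 ones → 1
Block 9 (1111000): 4 ones → 1
Block 10 (0010111): 4 ones → 1
Block 11 (0111000): 3 ones → 0
Block 12 (0111111): 6 ones → 1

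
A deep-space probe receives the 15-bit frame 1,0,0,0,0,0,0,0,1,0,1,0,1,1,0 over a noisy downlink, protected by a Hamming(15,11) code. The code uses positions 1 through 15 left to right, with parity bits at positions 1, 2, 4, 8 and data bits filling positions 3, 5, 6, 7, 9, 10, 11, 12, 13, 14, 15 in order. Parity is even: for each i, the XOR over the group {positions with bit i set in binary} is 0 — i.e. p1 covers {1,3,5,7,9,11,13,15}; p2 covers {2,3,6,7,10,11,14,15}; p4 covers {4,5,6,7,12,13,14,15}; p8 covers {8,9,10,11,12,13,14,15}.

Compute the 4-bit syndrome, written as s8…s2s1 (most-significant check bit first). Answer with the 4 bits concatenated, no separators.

0000

s1 (pos 1,3,5,7,9,11,13,15): 1⊕0⊕0⊕0⊕1⊕1⊕1⊕0 = 0
s2 (pos 2,3,6,7,10,11,14,15): 0⊕0⊕0⊕0⊕0⊕1⊕1⊕0 = 0
s4 (pos 4,5,6,7,12,13,14,15): 0⊕0⊕0⊕0⊕0⊕1⊕1⊕0 = 0
s8 (pos 8,9,10,11,12,13,14,15): 0⊕1⊕0⊕1⊕0⊕1⊕1⊕0 = 0
Syndrome s8…s1 = 0000 → no error.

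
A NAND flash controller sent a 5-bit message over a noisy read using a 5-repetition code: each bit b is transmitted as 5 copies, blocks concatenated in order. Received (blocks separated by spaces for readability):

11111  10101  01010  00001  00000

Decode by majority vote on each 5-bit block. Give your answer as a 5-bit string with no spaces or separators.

11000

Block 1 (11111): 5 ones → 1
Block 2 (10101): 3 ones → 1
Block 3 (01010): 2 ones → 0
Block 4 (00001): 1 one → 0
Block 5 (00000): 0 ones → 0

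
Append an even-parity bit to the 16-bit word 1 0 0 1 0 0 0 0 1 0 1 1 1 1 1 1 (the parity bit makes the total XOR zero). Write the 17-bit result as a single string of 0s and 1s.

XOR of the 16 data bits: 1⊕0⊕0⊕1⊕0⊕0⊕0⊕0⊕1⊕0⊕1⊕1⊕1⊕1⊕1⊕1 = 1
Parity bit = 1 (so all 17 bits XOR to 0).

10010000101111111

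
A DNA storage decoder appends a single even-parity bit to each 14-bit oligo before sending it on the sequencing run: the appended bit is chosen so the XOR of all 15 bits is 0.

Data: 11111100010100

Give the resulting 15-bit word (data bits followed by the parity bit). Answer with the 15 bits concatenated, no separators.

XOR of the 14 data bits: 1⊕1⊕1⊕1⊕1⊕1⊕0⊕0⊕0⊕1⊕0⊕1⊕0⊕0 = 0
Parity bit = 0 (so all 15 bits XOR to 0).

111111000101000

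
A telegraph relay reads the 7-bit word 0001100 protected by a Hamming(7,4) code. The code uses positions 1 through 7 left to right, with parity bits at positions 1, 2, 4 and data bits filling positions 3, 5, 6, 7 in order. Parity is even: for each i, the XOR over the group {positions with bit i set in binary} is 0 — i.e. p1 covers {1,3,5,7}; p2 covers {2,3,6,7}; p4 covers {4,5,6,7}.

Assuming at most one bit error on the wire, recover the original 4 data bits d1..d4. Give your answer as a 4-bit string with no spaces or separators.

0100

s1 (pos 1,3,5,7): 0⊕0⊕1⊕0 = 1
s2 (pos 2,3,6,7): 0⊕0⊕0⊕0 = 0
s4 (pos 4,5,6,7): 1⊕1⊕0⊕0 = 0
Syndrome s4…s1 = 001 → error at position 1.
Flip position 1: 0001100 → 1001100
Read data bits from positions 3,5,6,7: 0100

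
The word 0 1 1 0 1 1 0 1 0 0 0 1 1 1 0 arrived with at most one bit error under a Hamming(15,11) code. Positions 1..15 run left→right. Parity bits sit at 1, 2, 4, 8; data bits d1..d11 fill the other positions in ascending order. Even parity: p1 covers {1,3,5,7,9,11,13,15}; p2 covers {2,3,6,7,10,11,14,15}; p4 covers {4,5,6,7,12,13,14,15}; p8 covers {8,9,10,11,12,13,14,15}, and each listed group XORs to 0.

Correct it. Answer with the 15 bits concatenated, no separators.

s1 (pos 1,3,5,7,9,11,13,15): 0⊕1⊕1⊕0⊕0⊕0⊕1⊕0 = 1
s2 (pos 2,3,6,7,10,11,14,15): 1⊕1⊕1⊕0⊕0⊕0⊕1⊕0 = 0
s4 (pos 4,5,6,7,12,13,14,15): 0⊕1⊕1⊕0⊕1⊕1⊕1⊕0 = 1
s8 (pos 8,9,10,11,12,13,14,15): 1⊕0⊕0⊕0⊕1⊕1⊕1⊕0 = 0
Syndrome s8…s1 = 0101 → error at position 5.
Flip position 5: 011011010001110 → 011001010001110

011001010001110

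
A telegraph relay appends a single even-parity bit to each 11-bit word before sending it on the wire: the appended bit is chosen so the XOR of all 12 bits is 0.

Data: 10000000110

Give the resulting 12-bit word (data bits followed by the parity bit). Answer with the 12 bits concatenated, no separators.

100000001101

XOR of the 11 data bits: 1⊕0⊕0⊕0⊕0⊕0⊕0⊕0⊕1⊕1⊕0 = 1
Parity bit = 1 (so all 12 bits XOR to 0).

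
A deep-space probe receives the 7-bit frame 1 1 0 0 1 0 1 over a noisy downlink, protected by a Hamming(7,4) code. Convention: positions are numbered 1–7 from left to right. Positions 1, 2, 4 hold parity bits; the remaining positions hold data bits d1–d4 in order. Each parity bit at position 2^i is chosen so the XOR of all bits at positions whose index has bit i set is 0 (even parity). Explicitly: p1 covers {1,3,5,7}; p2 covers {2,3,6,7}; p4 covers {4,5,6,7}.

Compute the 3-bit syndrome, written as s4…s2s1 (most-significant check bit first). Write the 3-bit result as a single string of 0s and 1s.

s1 (pos 1,3,5,7): 1⊕0⊕1⊕1 = 1
s2 (pos 2,3,6,7): 1⊕0⊕0⊕1 = 0
s4 (pos 4,5,6,7): 0⊕1⊕0⊕1 = 0
Syndrome s4…s1 = 001 → error at position 1.

001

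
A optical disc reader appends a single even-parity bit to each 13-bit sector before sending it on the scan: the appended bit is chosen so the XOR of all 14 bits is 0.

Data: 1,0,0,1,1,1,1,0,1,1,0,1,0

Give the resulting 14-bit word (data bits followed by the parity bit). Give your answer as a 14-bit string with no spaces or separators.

XOR of the 13 data bits: 1⊕0⊕0⊕1⊕1⊕1⊕1⊕0⊕1⊕1⊕0⊕1⊕0 = 0
Parity bit = 0 (so all 14 bits XOR to 0).

10011110110100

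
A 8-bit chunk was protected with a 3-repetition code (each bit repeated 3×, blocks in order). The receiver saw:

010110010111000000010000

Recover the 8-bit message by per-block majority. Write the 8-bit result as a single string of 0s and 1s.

01010000

Block 1 (010): 1 one → 0
Block 2 (110): 2 ones → 1
Block 3 (010): 1 one → 0
Block 4 (111): 3 ones → 1
Block 5 (000): 0 ones → 0
Block 6 (000): 0 ones → 0
Block 7 (010): 1 one → 0
Block 8 (000): 0 ones → 0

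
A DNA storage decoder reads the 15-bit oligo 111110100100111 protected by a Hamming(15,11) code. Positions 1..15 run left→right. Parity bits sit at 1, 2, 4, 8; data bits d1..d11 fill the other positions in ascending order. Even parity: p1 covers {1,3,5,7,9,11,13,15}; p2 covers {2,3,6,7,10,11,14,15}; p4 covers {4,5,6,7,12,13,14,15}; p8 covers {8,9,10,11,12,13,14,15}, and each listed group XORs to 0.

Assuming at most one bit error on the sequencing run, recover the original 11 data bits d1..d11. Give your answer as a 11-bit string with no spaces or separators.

s1 (pos 1,3,5,7,9,11,13,15): 1⊕1⊕1⊕1⊕0⊕0⊕1⊕1 = 0
s2 (pos 2,3,6,7,10,11,14,15): 1⊕1⊕0⊕1⊕1⊕0⊕1⊕1 = 0
s4 (pos 4,5,6,7,12,13,14,15): 1⊕1⊕0⊕1⊕0⊕1⊕1⊕1 = 0
s8 (pos 8,9,10,11,12,13,14,15): 0⊕0⊕1⊕0⊕0⊕1⊕1⊕1 = 0
Syndrome s8…s1 = 0000 → no error.
Read data bits from positions 3,5,6,7,9,10,11,12,13,14,15: 11010100111

11010100111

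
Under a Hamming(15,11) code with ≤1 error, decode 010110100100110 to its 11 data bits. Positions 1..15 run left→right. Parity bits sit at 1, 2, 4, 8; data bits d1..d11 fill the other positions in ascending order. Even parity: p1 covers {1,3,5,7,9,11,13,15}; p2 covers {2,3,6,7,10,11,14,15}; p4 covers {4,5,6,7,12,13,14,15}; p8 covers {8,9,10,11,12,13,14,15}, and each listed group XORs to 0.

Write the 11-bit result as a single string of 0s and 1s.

01010100010

s1 (pos 1,3,5,7,9,11,13,15): 0⊕0⊕1⊕1⊕0⊕0⊕1⊕0 = 1
s2 (pos 2,3,6,7,10,11,14,15): 1⊕0⊕0⊕1⊕1⊕0⊕1⊕0 = 0
s4 (pos 4,5,6,7,12,13,14,15): 1⊕1⊕0⊕1⊕0⊕1⊕1⊕0 = 1
s8 (pos 8,9,10,11,12,13,14,15): 0⊕0⊕1⊕0⊕0⊕1⊕1⊕0 = 1
Syndrome s8…s1 = 1101 → error at position 13.
Flip position 13: 010110100100110 → 010110100100010
Read data bits from positions 3,5,6,7,9,10,11,12,13,14,15: 01010100010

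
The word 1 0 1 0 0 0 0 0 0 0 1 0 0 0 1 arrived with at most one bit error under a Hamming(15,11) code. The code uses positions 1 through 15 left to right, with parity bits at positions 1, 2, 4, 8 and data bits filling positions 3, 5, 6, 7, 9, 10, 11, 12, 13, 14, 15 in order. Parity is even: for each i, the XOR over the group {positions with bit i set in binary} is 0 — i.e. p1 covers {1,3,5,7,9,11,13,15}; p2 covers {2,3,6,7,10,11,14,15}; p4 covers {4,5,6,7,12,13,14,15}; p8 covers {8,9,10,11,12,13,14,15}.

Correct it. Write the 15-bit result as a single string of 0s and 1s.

s1 (pos 1,3,5,7,9,11,13,15): 1⊕1⊕0⊕0⊕0⊕1⊕0⊕1 = 0
s2 (pos 2,3,6,7,10,11,14,15): 0⊕1⊕0⊕0⊕0⊕1⊕0⊕1 = 1
s4 (pos 4,5,6,7,12,13,14,15): 0⊕0⊕0⊕0⊕0⊕0⊕0⊕1 = 1
s8 (pos 8,9,10,11,12,13,14,15): 0⊕0⊕0⊕1⊕0⊕0⊕0⊕1 = 0
Syndrome s8…s1 = 0110 → error at position 6.
Flip position 6: 101000000010001 → 101001000010001

101001000010001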